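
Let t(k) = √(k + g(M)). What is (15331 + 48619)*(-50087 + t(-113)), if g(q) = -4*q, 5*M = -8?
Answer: -3203063650 + 12790*I*√2665 ≈ -3.2031e+9 + 6.6027e+5*I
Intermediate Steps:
M = -8/5 (M = (⅕)*(-8) = -8/5 ≈ -1.6000)
t(k) = √(32/5 + k) (t(k) = √(k - 4*(-8/5)) = √(k + 32/5) = √(32/5 + k))
(15331 + 48619)*(-50087 + t(-113)) = (15331 + 48619)*(-50087 + √(160 + 25*(-113))/5) = 63950*(-50087 + √(160 - 2825)/5) = 63950*(-50087 + √(-2665)/5) = 63950*(-50087 + (I*√2665)/5) = 63950*(-50087 + I*√2665/5) = -3203063650 + 12790*I*√2665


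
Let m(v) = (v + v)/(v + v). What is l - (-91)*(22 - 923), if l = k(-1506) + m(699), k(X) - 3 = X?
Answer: -83493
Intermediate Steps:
k(X) = 3 + X
m(v) = 1 (m(v) = (2*v)/((2*v)) = (2*v)*(1/(2*v)) = 1)
l = -1502 (l = (3 - 1506) + 1 = -1503 + 1 = -1502)
l - (-91)*(22 - 923) = -1502 - (-91)*(22 - 923) = -1502 - (-91)*(-901) = -1502 - 1*81991 = -1502 - 81991 = -83493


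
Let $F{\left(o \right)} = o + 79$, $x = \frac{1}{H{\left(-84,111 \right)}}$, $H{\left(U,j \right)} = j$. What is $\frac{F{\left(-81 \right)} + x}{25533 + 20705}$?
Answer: $- \frac{221}{5132418} \approx -4.306 \cdot 10^{-5}$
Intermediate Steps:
$x = \frac{1}{111} \approx 0.009009$
$F{\left(o \right)} = 79 + o$
$\frac{F{\left(-81 \right)} + x}{25533 + 20705} = \frac{\left(79 - 81\right) + \frac{1}{111}}{25533 + 20705} = \frac{-2 + \frac{1}{111}}{46238} = \left(- \frac{221}{111}\right) \frac{1}{46238} = - \frac{221}{5132418}$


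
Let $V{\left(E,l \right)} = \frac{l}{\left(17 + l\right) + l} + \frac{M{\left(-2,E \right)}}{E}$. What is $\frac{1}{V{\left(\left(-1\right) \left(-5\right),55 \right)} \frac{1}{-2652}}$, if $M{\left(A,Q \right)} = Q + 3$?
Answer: $- \frac{1684020}{1291} \approx -1304.4$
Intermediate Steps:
$M{\left(A,Q \right)} = 3 + Q$
$V{\left(E,l \right)} = \frac{l}{17 + 2 l} + \frac{3 + E}{E}$ ($V{\left(E,l \right)} = \frac{l}{\left(17 + l\right) + l} + \frac{3 + E}{E} = \frac{l}{17 + 2 l} + \frac{3 + E}{E}$)
$\frac{1}{V{\left(\left(-1\right) \left(-5\right),55 \right)} \frac{1}{-2652}} = \frac{1}{\frac{51 + 6 \cdot 55 + 17 \left(\left(-1\right) \left(-5\right)\right) + 3 \left(\left(-1\right) \left(-5\right)\right) 55}{\left(-1\right) \left(-5\right) \left(17 + 2 \cdot 55\right)} \frac{1}{-2652}} = \frac{1}{\frac{51 + 330 + 17 \cdot 5 + 3 \cdot 5 \cdot 55}{5 \left(17 + 110\right)} \left(- \frac{1}{2652}\right)} = \frac{1}{\frac{51 + 330 + 85 + 825}{5 \cdot 127} \left(- \frac{1}{2652}\right)} = \frac{1}{\frac{1}{5} \cdot \frac{1}{127} \cdot 1291 \left(- \frac{1}{2652}\right)} = \frac{1}{\frac{1291}{635} \left(- \frac{1}{2652}\right)} = \frac{1}{- \frac{1291}{1684020}} = - \frac{1684020}{1291}$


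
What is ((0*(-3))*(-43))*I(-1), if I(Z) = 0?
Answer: 0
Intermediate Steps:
((0*(-3))*(-43))*I(-1) = ((0*(-3))*(-43))*0 = (0*(-43))*0 = 0*0 = 0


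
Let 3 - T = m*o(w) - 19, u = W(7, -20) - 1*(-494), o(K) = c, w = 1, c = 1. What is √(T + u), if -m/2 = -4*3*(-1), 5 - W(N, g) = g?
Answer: √565 ≈ 23.770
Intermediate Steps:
W(N, g) = 5 - g
m = -24 (m = -2*(-4*3)*(-1) = -(-24)*(-1) = -2*12 = -24)
o(K) = 1
u = 519 (u = (5 - 1*(-20)) - 1*(-494) = (5 + 20) + 494 = 25 + 494 = 519)
T = 46 (T = 3 - (-24*1 - 19) = 3 - (-24 - 19) = 3 - 1*(-43) = 3 + 43 = 46)
√(T + u) = √(46 + 519) = √565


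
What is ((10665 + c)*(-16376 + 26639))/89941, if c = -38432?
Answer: -284972721/89941 ≈ -3168.4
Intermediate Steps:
((10665 + c)*(-16376 + 26639))/89941 = ((10665 - 38432)*(-16376 + 26639))/89941 = -27767*10263*(1/89941) = -284972721*1/89941 = -284972721/89941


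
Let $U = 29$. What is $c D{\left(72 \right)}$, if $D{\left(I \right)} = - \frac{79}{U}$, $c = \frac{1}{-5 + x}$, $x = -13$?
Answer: $\frac{79}{522} \approx 0.15134$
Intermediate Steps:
$c = - \frac{1}{18}$ ($c = \frac{1}{-5 - 13} = \frac{1}{-18} = - \frac{1}{18} \approx -0.055556$)
$D{\left(I \right)} = - \frac{79}{29}$
$c D{\left(72 \right)} = \left(- \frac{1}{18}\right) \left(- \frac{79}{29}\right) = \frac{79}{522}$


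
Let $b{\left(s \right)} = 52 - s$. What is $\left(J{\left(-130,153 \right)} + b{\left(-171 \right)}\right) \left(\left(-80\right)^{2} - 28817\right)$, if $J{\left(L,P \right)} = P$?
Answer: $-8428792$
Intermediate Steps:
$\left(J{\left(-130,153 \right)} + b{\left(-171 \right)}\right) \left(\left(-80\right)^{2} - 28817\right) = \left(153 + \left(52 - -171\right)\right) \left(\left(-80\right)^{2} - 28817\right) = \left(153 + \left(52 + 171\right)\right) \left(6400 - 28817\right) = \left(153 + 223\right) \left(-22417\right) = 376 \left(-22417\right) = -8428792$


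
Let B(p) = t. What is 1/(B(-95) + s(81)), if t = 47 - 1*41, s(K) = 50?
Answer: 1/56 ≈ 0.017857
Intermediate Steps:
t = 6 (t = 47 - 41 = 6)
B(p) = 6
1/(B(-95) + s(81)) = 1/(6 + 50) = 1/56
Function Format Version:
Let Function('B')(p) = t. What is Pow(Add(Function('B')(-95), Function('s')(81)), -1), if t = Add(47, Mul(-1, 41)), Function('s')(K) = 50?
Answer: Rational(1, 56) ≈ 0.017857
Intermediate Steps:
t = 6 (t = Add(47, -41) = 6)
Function('B')(p) = 6
Pow(Add(Function('B')(-95), Function('s')(81)), -1) = Pow(Add(6, 50), -1) = Pow(56, -1) = Rational(1, 56)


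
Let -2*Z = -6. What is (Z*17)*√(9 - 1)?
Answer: 102*√2 ≈ 144.25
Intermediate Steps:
Z = 3 (Z = -½*(-6) = 3)
(Z*17)*√(9 - 1) = (3*17)*√(9 - 1) = 51*√8 = 51*(2*√2) = 102*√2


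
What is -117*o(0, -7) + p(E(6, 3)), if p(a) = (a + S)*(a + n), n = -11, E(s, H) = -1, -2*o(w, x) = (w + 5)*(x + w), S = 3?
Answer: -4143/2 ≈ -2071.5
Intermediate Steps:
o(w, x) = -(5 + w)*(w + x)/2 (o(w, x) = -(w + 5)*(x + w)/2 = -(5 + w)*(w + x)/2)
p(a) = (-11 + a)*(3 + a) (p(a) = (a + 3)*(a - 11) = (3 + a)*(-11 + a) = (-11 + a)*(3 + a))
-117*o(0, -7) + p(E(6, 3)) = -117*(-5/2*0 - 5/2*(-7) - 1/2*0**2 - 1/2*0*(-7)) + (-33 + (-1)**2 - 8*(-1)) = -117*(0 + 35/2 - 1/2*0 + 0) + (-33 + 1 + 8) = -117*(0 + 35/2 + 0 + 0) - 24 = -117*35/2 - 24 = -4095/2 - 24 = -4143/2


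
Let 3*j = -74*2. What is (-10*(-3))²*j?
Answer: -44400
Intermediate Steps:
j = -148/3 (j = (-74*2)/3 = (⅓)*(-148) = -148/3 ≈ -49.333)
(-10*(-3))²*j = (-10*(-3))²*(-148/3) = 30²*(-148/3) = 900*(-148/3) = -44400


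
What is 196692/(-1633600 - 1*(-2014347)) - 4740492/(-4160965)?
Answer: 2623356635304/1584274940855 ≈ 1.6559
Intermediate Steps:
196692/(-1633600 - 1*(-2014347)) - 4740492/(-4160965) = 196692/(-1633600 + 2014347) - 4740492*(-1/4160965) = 196692/380747 + 4740492/4160965 = 2623356635304/1584274940855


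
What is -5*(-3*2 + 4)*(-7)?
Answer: -70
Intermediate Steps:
-5*(-3*2 + 4)*(-7) = -5*(-6 + 4)*(-7) = -5*(-2)*(-7) = 10*(-7) = -70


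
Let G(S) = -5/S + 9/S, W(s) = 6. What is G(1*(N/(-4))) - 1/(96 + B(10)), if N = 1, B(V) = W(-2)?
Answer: -1633/102 ≈ -16.010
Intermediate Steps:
B(V) = 6
G(S) = 4/S
G(1*(N/(-4))) - 1/(96 + B(10)) = 4/((1*(1/(-4)))) - 1/(96 + 6) = 4/((1*(1*(-¼)))) - 1/102 = 4/((1*(-¼))) - 1*1/102 = 4/(-¼) - 1/102 = 4*(-4) - 1/102 = -16 - 1/102 = -1633/102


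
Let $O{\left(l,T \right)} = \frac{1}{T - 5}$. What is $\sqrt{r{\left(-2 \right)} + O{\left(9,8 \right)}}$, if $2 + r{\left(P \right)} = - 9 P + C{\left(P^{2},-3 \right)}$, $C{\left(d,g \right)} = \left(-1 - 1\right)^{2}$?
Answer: $\frac{\sqrt{183}}{3} \approx 4.5092$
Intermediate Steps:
$C{\left(d,g \right)} = 4$ ($C{\left(d,g \right)} = \left(-2\right)^{2} = 4$)
$O{\left(l,T \right)} = \frac{1}{-5 + T}$
$r{\left(P \right)} = 2 - 9 P$ ($r{\left(P \right)} = -2 - \left(-4 + 9 P\right) = 2 - 9 P$)
$\sqrt{r{\left(-2 \right)} + O{\left(9,8 \right)}} = \sqrt{\left(2 - -18\right) + \frac{1}{-5 + 8}} = \sqrt{\left(2 + 18\right) + \frac{1}{3}} = \sqrt{20 + \frac{1}{3}} = \sqrt{\frac{61}{3}} = \frac{\sqrt{183}}{3}$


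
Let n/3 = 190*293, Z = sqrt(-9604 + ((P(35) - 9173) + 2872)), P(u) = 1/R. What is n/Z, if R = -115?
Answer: -27835*I*sqrt(52585935)/152423 ≈ -1324.3*I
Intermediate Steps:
P(u) = -1/115 (P(u) = 1/(-115) = -1/115)
Z = 2*I*sqrt(52585935)/115 (Z = sqrt(-9604 + ((-1/115 - 9173) + 2872)) = sqrt(-9604 + (-1054896/115 + 2872)) = sqrt(-9604 - 724616/115) = sqrt(-1829076/115) = 2*I*sqrt(52585935)/115 ≈ 126.12*I)
n = 167010 (n = 3*(190*293) = 3*55670 = 167010)
n/Z = 167010/((2*I*sqrt(52585935)/115)) = 167010*(-I*sqrt(52585935)/914538) = -27835*I*sqrt(52585935)/152423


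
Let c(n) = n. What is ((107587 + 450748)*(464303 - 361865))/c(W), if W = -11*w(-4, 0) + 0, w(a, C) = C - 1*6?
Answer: 9532453455/11 ≈ 8.6659e+8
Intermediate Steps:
w(a, C) = -6 + C (w(a, C) = C - 6 = -6 + C)
W = 66 (W = -11*(-6 + 0) + 0 = -11*(-6) + 0 = 66 + 0 = 66)
((107587 + 450748)*(464303 - 361865))/c(W) = ((107587 + 450748)*(464303 - 361865))/66 = (558335*102438)*(1/66) = 57194720730*(1/66) = 9532453455/11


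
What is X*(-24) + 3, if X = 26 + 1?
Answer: -645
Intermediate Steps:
X = 27
X*(-24) + 3 = 27*(-24) + 3 = -648 + 3 = -645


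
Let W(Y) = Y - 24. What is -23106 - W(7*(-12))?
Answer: -22998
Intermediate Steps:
W(Y) = -24 + Y
-23106 - W(7*(-12)) = -23106 - (-24 + 7*(-12)) = -23106 - (-24 - 84) = -23106 - 1*(-108) = -23106 + 108 = -22998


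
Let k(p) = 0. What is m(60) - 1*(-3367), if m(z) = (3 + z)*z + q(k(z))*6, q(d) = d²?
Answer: 7147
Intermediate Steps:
m(z) = z*(3 + z) (m(z) = (3 + z)*z + 0²*6 = z*(3 + z) + 0*6 = z*(3 + z) + 0 = z*(3 + z))
m(60) - 1*(-3367) = 60*(3 + 60) - 1*(-3367) = 60*63 + 3367 = 3780 + 3367 = 7147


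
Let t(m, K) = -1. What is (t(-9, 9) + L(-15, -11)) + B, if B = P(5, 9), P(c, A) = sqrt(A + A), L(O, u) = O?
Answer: -16 + 3*sqrt(2) ≈ -11.757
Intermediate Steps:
P(c, A) = sqrt(2)*sqrt(A) (P(c, A) = sqrt(2*A) = sqrt(2)*sqrt(A))
B = 3*sqrt(2) (B = sqrt(2)*sqrt(9) = sqrt(2)*3 = 3*sqrt(2) ≈ 4.2426)
(t(-9, 9) + L(-15, -11)) + B = (-1 - 15) + 3*sqrt(2) = -16 + 3*sqrt(2)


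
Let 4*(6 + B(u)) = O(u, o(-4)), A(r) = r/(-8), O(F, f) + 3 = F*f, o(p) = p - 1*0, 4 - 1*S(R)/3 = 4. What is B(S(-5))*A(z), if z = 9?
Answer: 243/32 ≈ 7.5938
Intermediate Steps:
S(R) = 0 (S(R) = 12 - 3*4 = 12 - 12 = 0)
o(p) = p (o(p) = p + 0 = p)
O(F, f) = -3 + F*f
A(r) = -r/8 (A(r) = r*(-1/8) = -r/8)
B(u) = -27/4 - u (B(u) = -6 + (-3 + u*(-4))/4 = -6 + (-3 - 4*u)/4 = -6 + (-3/4 - u) = -27/4 - u)
B(S(-5))*A(z) = (-27/4 - 1*0)*(-1/8*9) = (-27/4 + 0)*(-9/8) = -27/4*(-9/8) = 243/32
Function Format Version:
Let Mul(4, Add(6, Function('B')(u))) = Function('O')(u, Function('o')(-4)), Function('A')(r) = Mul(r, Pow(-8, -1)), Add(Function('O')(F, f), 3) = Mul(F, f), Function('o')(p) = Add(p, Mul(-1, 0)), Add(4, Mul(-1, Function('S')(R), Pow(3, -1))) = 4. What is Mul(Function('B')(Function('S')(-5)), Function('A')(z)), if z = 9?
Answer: Rational(243, 32) ≈ 7.5938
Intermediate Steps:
Function('S')(R) = 0 (Function('S')(R) = Add(12, Mul(-3, 4)) = Add(12, -12) = 0)
Function('o')(p) = p (Function('o')(p) = Add(p, 0) = p)
Function('O')(F, f) = Add(-3, Mul(F, f))
Function('A')(r) = Mul(Rational(-1, 8), r) (Function('A')(r) = Mul(r, Rational(-1, 8)) = Mul(Rational(-1, 8), r))
Function('B')(u) = Add(Rational(-27, 4), Mul(-1, u)) (Function('B')(u) = Add(-6, Mul(Rational(1, 4), Add(-3, Mul(u, -4)))) = Add(-6, Mul(Rational(1, 4), Add(-3, Mul(-4, u)))) = Add(-6, Add(Rational(-3, 4), Mul(-1, u))) = Add(Rational(-27, 4), Mul(-1, u)))
Mul(Function('B')(Function('S')(-5)), Function('A')(z)) = Mul(Add(Rational(-27, 4), Mul(-1, 0)), Mul(Rational(-1, 8), 9)) = Mul(Add(Rational(-27, 4), 0), Rational(-9, 8)) = Mul(Rational(-27, 4), Rational(-9, 8)) = Rational(243, 32)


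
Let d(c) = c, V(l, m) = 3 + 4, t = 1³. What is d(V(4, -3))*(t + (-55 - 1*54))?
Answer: -756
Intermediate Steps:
t = 1
V(l, m) = 7
d(V(4, -3))*(t + (-55 - 1*54)) = 7*(1 + (-55 - 1*54)) = 7*(1 + (-55 - 54)) = 7*(1 - 109) = 7*(-108) = -756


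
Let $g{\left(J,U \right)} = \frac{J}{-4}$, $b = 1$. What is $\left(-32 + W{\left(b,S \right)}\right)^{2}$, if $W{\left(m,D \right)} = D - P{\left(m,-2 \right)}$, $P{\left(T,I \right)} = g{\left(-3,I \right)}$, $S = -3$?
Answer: $\frac{20449}{16} \approx 1278.1$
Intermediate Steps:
$g{\left(J,U \right)} = - \frac{J}{4}$ ($g{\left(J,U \right)} = J \left(- \frac{1}{4}\right) = - \frac{J}{4}$)
$P{\left(T,I \right)} = \frac{3}{4}$ ($P{\left(T,I \right)} = \left(- \frac{1}{4}\right) \left(-3\right) = \frac{3}{4}$)
$W{\left(m,D \right)} = - \frac{3}{4} + D$ ($W{\left(m,D \right)} = D - \frac{3}{4} = - \frac{3}{4} + D$)
$\left(-32 + W{\left(b,S \right)}\right)^{2} = \left(-32 - \frac{15}{4}\right)^{2} = \left(- \frac{143}{4}\right)^{2} = \frac{20449}{16}$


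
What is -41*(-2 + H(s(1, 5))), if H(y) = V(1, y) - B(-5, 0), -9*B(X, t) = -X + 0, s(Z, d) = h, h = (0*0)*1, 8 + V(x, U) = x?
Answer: 3116/9 ≈ 346.22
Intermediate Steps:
V(x, U) = -8 + x
h = 0 (h = 0*1 = 0)
s(Z, d) = 0
B(X, t) = X/9 (B(X, t) = -(-X + 0)/9 = -(-1)*X/9 = X/9)
H(y) = -58/9 (H(y) = (-8 + 1) - (-5)/9 = -7 - 1*(-5/9) = -7 + 5/9 = -58/9)
-41*(-2 + H(s(1, 5))) = -41*(-2 - 58/9) = -41*(-76/9) = 3116/9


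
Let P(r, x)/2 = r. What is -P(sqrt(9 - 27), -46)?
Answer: -6*I*sqrt(2) ≈ -8.4853*I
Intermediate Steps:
P(r, x) = 2*r
-P(sqrt(9 - 27), -46) = -2*sqrt(9 - 27) = -2*sqrt(-18) = -2*3*I*sqrt(2) = -6*I*sqrt(2)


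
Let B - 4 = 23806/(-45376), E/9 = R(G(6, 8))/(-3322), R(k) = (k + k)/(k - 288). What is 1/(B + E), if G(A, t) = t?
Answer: 1318966880/4584090807 ≈ 0.28773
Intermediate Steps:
R(k) = 2*k/(-288 + k) (R(k) = (2*k)/(-288 + k) = 2*k/(-288 + k))
E = 9/58135 (E = 9*((2*8/(-288 + 8))/(-3322)) = 9*((2*8/(-280))*(-1/3322)) = 9*((2*8*(-1/280))*(-1/3322)) = 9*(-2/35*(-1/3322)) = 9*(1/58135) = 9/58135 ≈ 0.00015481)
B = 78849/22688 (B = 4 + 23806/(-45376) = 4 + 23806*(-1/45376) = 4 - 11903/22688 = 78849/22688 ≈ 3.4754)
1/(B + E) = 1/(78849/22688 + 9/58135) = 1/(4584090807/1318966880) = 1318966880/4584090807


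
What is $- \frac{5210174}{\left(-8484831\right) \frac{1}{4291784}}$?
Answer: $\frac{22360941410416}{8484831} \approx 2.6354 \cdot 10^{6}$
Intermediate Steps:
$- \frac{5210174}{\left(-8484831\right) \frac{1}{4291784}} = - \frac{5210174}{- \frac{8484831}{4291784}} = \left(-5210174\right) \left(- \frac{4291784}{8484831}\right) = \frac{22360941410416}{8484831}$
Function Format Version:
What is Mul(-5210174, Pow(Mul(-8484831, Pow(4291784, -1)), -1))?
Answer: Rational(22360941410416, 8484831) ≈ 2.6354e+6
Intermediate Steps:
Mul(-5210174, Pow(Mul(-8484831, Pow(4291784, -1)), -1)) = Mul(-5210174, Pow(Mul(-8484831, Rational(1, 4291784)), -1)) = Mul(-5210174, Pow(Rational(-8484831, 4291784), -1)) = Mul(-5210174, Rational(-4291784, 8484831)) = Rational(22360941410416, 8484831)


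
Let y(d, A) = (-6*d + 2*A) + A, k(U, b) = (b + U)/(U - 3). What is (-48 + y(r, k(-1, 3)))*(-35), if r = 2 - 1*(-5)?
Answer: 6405/2 ≈ 3202.5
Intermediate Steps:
k(U, b) = (U + b)/(-3 + U)
r = 7 (r = 2 + 5 = 7)
y(d, A) = -6*d + 3*A
(-48 + y(r, k(-1, 3)))*(-35) = (-48 + (-6*7 + 3*((-1 + 3)/(-3 - 1))))*(-35) = (-48 + (-42 + 3*(2/(-4))))*(-35) = (-48 + (-42 + 3*(-¼*2)))*(-35) = (-48 + (-42 + 3*(-½)))*(-35) = (-48 + (-42 - 3/2))*(-35) = (-48 - 87/2)*(-35) = -183/2*(-35) = 6405/2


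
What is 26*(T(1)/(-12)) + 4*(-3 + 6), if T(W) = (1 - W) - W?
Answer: 85/6 ≈ 14.167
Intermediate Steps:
T(W) = 1 - 2*W
26*(T(1)/(-12)) + 4*(-3 + 6) = 26*((1 - 2*1)/(-12)) + 4*(-3 + 6) = 26*((1 - 2)*(-1/12)) + 4*3 = 26*(-1*(-1/12)) + 12 = 26*(1/12) + 12 = 13/6 + 12 = 85/6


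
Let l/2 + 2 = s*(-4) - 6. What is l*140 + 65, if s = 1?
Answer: -3295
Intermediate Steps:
l = -24 (l = -4 + 2*(1*(-4) - 6) = -4 + 2*(-4 - 6) = -4 + 2*(-10) = -4 - 20 = -24)
l*140 + 65 = -24*140 + 65 = -3360 + 65 = -3295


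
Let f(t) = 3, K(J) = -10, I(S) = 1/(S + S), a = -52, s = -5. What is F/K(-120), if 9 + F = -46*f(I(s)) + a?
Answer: 199/10 ≈ 19.900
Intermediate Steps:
I(S) = 1/(2*S)
F = -199 (F = -9 + (-46*3 - 52) = -9 + (-138 - 52) = -9 - 190 = -199)
F/K(-120) = -199/(-10) = -199*(-⅒) = 199/10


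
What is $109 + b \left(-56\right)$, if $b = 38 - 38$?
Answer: $109$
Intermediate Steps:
$b = 0$
$109 + b \left(-56\right) = 109 + 0 \left(-56\right) = 109 + 0 = 109$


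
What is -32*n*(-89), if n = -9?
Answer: -25632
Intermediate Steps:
-32*n*(-89) = -32*(-9)*(-89) = 288*(-89) = -25632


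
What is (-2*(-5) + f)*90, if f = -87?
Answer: -6930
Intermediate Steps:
(-2*(-5) + f)*90 = (-2*(-5) - 87)*90 = (10 - 87)*90 = -77*90 = -6930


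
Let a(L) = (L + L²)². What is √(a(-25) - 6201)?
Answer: 3*√39311 ≈ 594.81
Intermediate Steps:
√(a(-25) - 6201) = √((-25)²*(1 - 25)² - 6201) = √(625*(-24)² - 6201) = √(625*576 - 6201) = √(360000 - 6201) = √353799 = 3*√39311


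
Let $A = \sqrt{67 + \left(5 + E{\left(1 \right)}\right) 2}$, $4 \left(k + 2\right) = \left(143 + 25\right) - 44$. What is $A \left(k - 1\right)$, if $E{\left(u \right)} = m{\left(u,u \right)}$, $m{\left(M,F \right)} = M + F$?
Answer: $252$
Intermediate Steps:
$m{\left(M,F \right)} = F + M$
$E{\left(u \right)} = 2 u$ ($E{\left(u \right)} = u + u = 2 u$)
$k = 29$ ($k = -2 + \frac{\left(143 + 25\right) - 44}{4} = -2 + \frac{168 - 44}{4} = -2 + \frac{1}{4} \cdot 124 = -2 + 31 = 29$)
$A = 9$ ($A = \sqrt{67 + \left(5 + 2 \cdot 1\right) 2} = \sqrt{67 + \left(5 + 2\right) 2} = \sqrt{67 + 7 \cdot 2} = \sqrt{67 + 14} = \sqrt{81} = 9$)
$A \left(k - 1\right) = 9 \left(29 - 1\right) = 9 \cdot 28 = 252$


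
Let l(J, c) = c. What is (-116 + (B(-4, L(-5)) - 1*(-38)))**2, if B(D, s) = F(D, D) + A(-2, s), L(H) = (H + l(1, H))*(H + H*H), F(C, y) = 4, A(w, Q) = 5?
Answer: 4761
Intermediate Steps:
L(H) = 2*H*(H + H**2) (L(H) = (H + H)*(H + H*H) = (2*H)*(H + H**2) = 2*H*(H + H**2))
B(D, s) = 9 (B(D, s) = 4 + 5 = 9)
(-116 + (B(-4, L(-5)) - 1*(-38)))**2 = (-116 + (9 - 1*(-38)))**2 = (-116 + (9 + 38))**2 = (-116 + 47)**2 = (-69)**2 = 4761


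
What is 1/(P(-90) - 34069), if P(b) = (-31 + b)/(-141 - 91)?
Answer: -232/7903887 ≈ -2.9353e-5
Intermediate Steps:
P(b) = 31/232 - b/232 (P(b) = (-31 + b)/(-232) = (-31 + b)*(-1/232) = 31/232 - b/232)
1/(P(-90) - 34069) = 1/((31/232 - 1/232*(-90)) - 34069) = 1/((31/232 + 45/116) - 34069) = 1/(121/232 - 34069) = 1/(-7903887/232) = -232/7903887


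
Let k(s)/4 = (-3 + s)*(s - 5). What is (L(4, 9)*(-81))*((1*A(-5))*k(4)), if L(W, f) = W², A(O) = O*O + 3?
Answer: 145152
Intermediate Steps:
A(O) = 3 + O² (A(O) = O² + 3 = 3 + O²)
k(s) = 4*(-5 + s)*(-3 + s) (k(s) = 4*((-3 + s)*(s - 5)) = 4*((-3 + s)*(-5 + s)) = 4*((-5 + s)*(-3 + s)) = 4*(-5 + s)*(-3 + s))
(L(4, 9)*(-81))*((1*A(-5))*k(4)) = (4²*(-81))*((1*(3 + (-5)²))*(60 - 32*4 + 4*4²)) = (16*(-81))*((1*(3 + 25))*(60 - 128 + 4*16)) = -1296*1*28*(60 - 128 + 64) = -36288*(-4) = -1296*(-112) = 145152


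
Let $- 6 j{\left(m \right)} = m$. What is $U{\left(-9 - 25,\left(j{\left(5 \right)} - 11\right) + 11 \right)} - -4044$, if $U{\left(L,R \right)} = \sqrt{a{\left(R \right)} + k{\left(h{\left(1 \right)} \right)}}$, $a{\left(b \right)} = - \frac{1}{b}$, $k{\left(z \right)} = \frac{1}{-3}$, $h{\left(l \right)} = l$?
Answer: $4044 + \frac{\sqrt{195}}{15} \approx 4044.9$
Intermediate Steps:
$j{\left(m \right)} = - \frac{m}{6}$
$k{\left(z \right)} = - \frac{1}{3}$
$U{\left(L,R \right)} = \sqrt{- \frac{1}{3} - \frac{1}{R}}$ ($U{\left(L,R \right)} = \sqrt{- \frac{1}{R} - \frac{1}{3}} = \sqrt{- \frac{1}{3} - \frac{1}{R}}$)
$U{\left(-9 - 25,\left(j{\left(5 \right)} - 11\right) + 11 \right)} - -4044 = \frac{\sqrt{3} \sqrt{\frac{-3 - \left(\left(\left(- \frac{1}{6}\right) 5 - 11\right) + 11\right)}{\left(\left(- \frac{1}{6}\right) 5 - 11\right) + 11}}}{3} - -4044 = \frac{\sqrt{3} \sqrt{\frac{-3 - \left(\left(- \frac{5}{6} - 11\right) + 11\right)}{\left(- \frac{5}{6} - 11\right) + 11}}}{3} + 4044 = \frac{\sqrt{3} \sqrt{\frac{-3 - \left(- \frac{71}{6} + 11\right)}{- \frac{71}{6} + 11}}}{3} + 4044 = \frac{\sqrt{3} \sqrt{\frac{-3 - - \frac{5}{6}}{- \frac{5}{6}}}}{3} + 4044 = \frac{\sqrt{3} \sqrt{- \frac{6 \left(-3 + \frac{5}{6}\right)}{5}}}{3} + 4044 = \frac{\sqrt{3} \sqrt{\left(- \frac{6}{5}\right) \left(- \frac{13}{6}\right)}}{3} + 4044 = \frac{\sqrt{3} \sqrt{\frac{13}{5}}}{3} + 4044 = \frac{\sqrt{3} \frac{\sqrt{65}}{5}}{3} + 4044 = \frac{\sqrt{195}}{15} + 4044 = 4044 + \frac{\sqrt{195}}{15}$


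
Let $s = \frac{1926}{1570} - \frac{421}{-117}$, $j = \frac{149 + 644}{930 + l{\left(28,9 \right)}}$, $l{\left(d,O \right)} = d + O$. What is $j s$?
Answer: $\frac{27032516}{6831855} \approx 3.9568$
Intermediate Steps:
$l{\left(d,O \right)} = O + d$
$j = \frac{793}{967}$ ($j = \frac{149 + 644}{930 + \left(9 + 28\right)} = \frac{793}{930 + 37} = \frac{793}{967} \approx 0.82006$)
$s = \frac{443156}{91845}$ ($s = 1926 \cdot \frac{1}{1570} - - \frac{421}{117} = \frac{963}{785} + \frac{421}{117} = \frac{443156}{91845} \approx 4.825$)
$j s = \frac{793}{967} \cdot \frac{443156}{91845} = \frac{27032516}{6831855}$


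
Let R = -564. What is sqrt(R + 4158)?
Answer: sqrt(3594) ≈ 59.950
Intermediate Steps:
sqrt(R + 4158) = sqrt(-564 + 4158) = sqrt(3594)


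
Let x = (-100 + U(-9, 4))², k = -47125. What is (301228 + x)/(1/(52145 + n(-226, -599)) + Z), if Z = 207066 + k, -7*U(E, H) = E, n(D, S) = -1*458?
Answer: 787588570611/405076652932 ≈ 1.9443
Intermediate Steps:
n(D, S) = -458
U(E, H) = -E/7
Z = 159941 (Z = 207066 - 47125 = 159941)
x = 477481/49 (x = (-100 - ⅐*(-9))² = (-100 + 9/7)² = (-691/7)² = 477481/49 ≈ 9744.5)
(301228 + x)/(1/(52145 + n(-226, -599)) + Z) = (301228 + 477481/49)/(1/(52145 - 458) + 159941) = 15237653/(49*(1/51687 + 159941)) = 15237653/(49*(8266870468/51687)) = (15237653/49)*(51687/8266870468) = 787588570611/405076652932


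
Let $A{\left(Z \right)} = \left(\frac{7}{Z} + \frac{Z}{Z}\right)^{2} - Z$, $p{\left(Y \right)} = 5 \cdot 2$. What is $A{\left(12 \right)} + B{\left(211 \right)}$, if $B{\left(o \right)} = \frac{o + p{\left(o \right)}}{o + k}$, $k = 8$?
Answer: $- \frac{89183}{10512} \approx -8.4839$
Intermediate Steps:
$p{\left(Y \right)} = 10$
$B{\left(o \right)} = \frac{10 + o}{8 + o}$ ($B{\left(o \right)} = \frac{o + 10}{o + 8} = \frac{10 + o}{8 + o}$)
$A{\left(Z \right)} = \left(1 + \frac{7}{Z}\right)^{2} - Z$ ($A{\left(Z \right)} = \left(\frac{7}{Z} + 1\right)^{2} - Z = \left(1 + \frac{7}{Z}\right)^{2} - Z$)
$A{\left(12 \right)} + B{\left(211 \right)} = \left(\left(-1\right) 12 + \frac{\left(7 + 12\right)^{2}}{144}\right) + \frac{10 + 211}{8 + 211} = \left(-12 + \frac{19^{2}}{144}\right) + \frac{1}{219} \cdot 221 = \left(-12 + \frac{1}{144} \cdot 361\right) + \frac{1}{219} \cdot 221 = \left(-12 + \frac{361}{144}\right) + \frac{221}{219} = - \frac{1367}{144} + \frac{221}{219} = - \frac{89183}{10512}$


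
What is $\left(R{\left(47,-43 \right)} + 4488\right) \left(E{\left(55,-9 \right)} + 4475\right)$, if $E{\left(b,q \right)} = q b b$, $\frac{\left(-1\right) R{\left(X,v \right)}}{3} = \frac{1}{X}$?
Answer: $- \frac{4798725750}{47} \approx -1.021 \cdot 10^{8}$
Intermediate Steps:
$R{\left(X,v \right)} = - \frac{3}{X}$
$E{\left(b,q \right)} = q b^{2}$ ($E{\left(b,q \right)} = b q b = q b^{2}$)
$\left(R{\left(47,-43 \right)} + 4488\right) \left(E{\left(55,-9 \right)} + 4475\right) = \left(- \frac{3}{47} + 4488\right) \left(- 9 \cdot 55^{2} + 4475\right) = \left(\left(-3\right) \frac{1}{47} + 4488\right) \left(\left(-9\right) 3025 + 4475\right) = \left(- \frac{3}{47} + 4488\right) \left(-27225 + 4475\right) = \frac{210933}{47} \left(-22750\right) = - \frac{4798725750}{47}$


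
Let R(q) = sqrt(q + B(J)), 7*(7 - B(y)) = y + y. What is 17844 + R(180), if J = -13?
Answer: 17844 + sqrt(9345)/7 ≈ 17858.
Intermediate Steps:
B(y) = 7 - 2*y/7 (B(y) = 7 - (y + y)/7 = 7 - 2*y/7)
R(q) = sqrt(75/7 + q) (R(q) = sqrt(q + (7 - 2/7*(-13))) = sqrt(q + (7 + 26/7)) = sqrt(q + 75/7) = sqrt(75/7 + q))
17844 + R(180) = 17844 + sqrt(525 + 49*180)/7 = 17844 + sqrt(525 + 8820)/7 = 17844 + sqrt(9345)/7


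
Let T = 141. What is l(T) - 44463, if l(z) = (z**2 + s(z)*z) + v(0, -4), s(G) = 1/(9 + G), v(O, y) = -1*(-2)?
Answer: -1228953/50 ≈ -24579.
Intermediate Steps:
v(O, y) = 2
l(z) = 2 + z**2 + z/(9 + z) (l(z) = (z**2 + z/(9 + z)) + 2 = 2 + z**2 + z/(9 + z))
l(T) - 44463 = (141 + (2 + 141**2)*(9 + 141))/(9 + 141) - 44463 = (141 + (2 + 19881)*150)/150 - 44463 = (141 + 19883*150)/150 - 44463 = (141 + 2982450)/150 - 44463 = (1/150)*2982591 - 44463 = 994197/50 - 44463 = -1228953/50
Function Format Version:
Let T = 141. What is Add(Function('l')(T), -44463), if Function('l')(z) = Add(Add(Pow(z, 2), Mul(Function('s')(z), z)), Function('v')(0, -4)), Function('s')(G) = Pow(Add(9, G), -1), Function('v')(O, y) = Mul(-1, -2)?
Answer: Rational(-1228953, 50) ≈ -24579.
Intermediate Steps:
Function('v')(O, y) = 2
Function('l')(z) = Add(2, Pow(z, 2), Mul(z, Pow(Add(9, z), -1))) (Function('l')(z) = Add(Add(Pow(z, 2), Mul(Pow(Add(9, z), -1), z)), 2) = Add(Add(Pow(z, 2), Mul(z, Pow(Add(9, z), -1))), 2) = Add(2, Pow(z, 2), Mul(z, Pow(Add(9, z), -1))))
Add(Function('l')(T), -44463) = Add(Mul(Pow(Add(9, 141), -1), Add(141, Mul(Add(2, Pow(141, 2)), Add(9, 141)))), -44463) = Add(Mul(Pow(150, -1), Add(141, Mul(Add(2, 19881), 150))), -44463) = Add(Mul(Rational(1, 150), Add(141, Mul(19883, 150))), -44463) = Add(Mul(Rational(1, 150), Add(141, 2982450)), -44463) = Add(Mul(Rational(1, 150), 2982591), -44463) = Add(Rational(994197, 50), -44463) = Rational(-1228953, 50)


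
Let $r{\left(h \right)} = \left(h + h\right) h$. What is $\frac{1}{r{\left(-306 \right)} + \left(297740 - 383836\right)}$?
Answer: $\frac{1}{101176} \approx 9.8838 \cdot 10^{-6}$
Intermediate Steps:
$r{\left(h \right)} = 2 h^{2}$ ($r{\left(h \right)} = 2 h h = 2 h^{2}$)
$\frac{1}{r{\left(-306 \right)} + \left(297740 - 383836\right)} = \frac{1}{2 \left(-306\right)^{2} + \left(297740 - 383836\right)} = \frac{1}{2 \cdot 93636 + \left(297740 - 383836\right)} = \frac{1}{187272 - 86096} = \frac{1}{101176}$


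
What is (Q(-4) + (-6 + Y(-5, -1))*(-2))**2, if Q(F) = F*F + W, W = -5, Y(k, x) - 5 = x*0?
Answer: 169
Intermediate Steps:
Y(k, x) = 5 (Y(k, x) = 5 + x*0 = 5 + 0 = 5)
Q(F) = -5 + F**2 (Q(F) = F*F - 5 = F**2 - 5 = -5 + F**2)
(Q(-4) + (-6 + Y(-5, -1))*(-2))**2 = ((-5 + (-4)**2) + (-6 + 5)*(-2))**2 = ((-5 + 16) - 1*(-2))**2 = (11 + 2)**2 = 13**2 = 169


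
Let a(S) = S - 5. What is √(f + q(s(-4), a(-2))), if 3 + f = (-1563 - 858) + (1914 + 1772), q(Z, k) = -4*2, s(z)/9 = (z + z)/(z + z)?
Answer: √1254 ≈ 35.412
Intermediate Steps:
a(S) = -5 + S
s(z) = 9 (s(z) = 9*((z + z)/(z + z)) = 9*((2*z)/((2*z))) = 9*((2*z)*(1/(2*z))) = 9*1 = 9)
q(Z, k) = -8
f = 1262 (f = -3 + ((-1563 - 858) + (1914 + 1772)) = -3 + (-2421 + 3686) = -3 + 1265 = 1262)
√(f + q(s(-4), a(-2))) = √(1262 - 8) = √1254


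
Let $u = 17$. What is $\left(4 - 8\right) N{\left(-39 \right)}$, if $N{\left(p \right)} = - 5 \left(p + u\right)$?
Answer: $-440$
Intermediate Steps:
$N{\left(p \right)} = -85 - 5 p$ ($N{\left(p \right)} = - 5 \left(p + 17\right) = - 5 \left(17 + p\right) = -85 - 5 p$)
$\left(4 - 8\right) N{\left(-39 \right)} = \left(4 - 8\right) \left(-85 - -195\right) = \left(4 - 8\right) \left(-85 + 195\right) = \left(-4\right) 110 = -440$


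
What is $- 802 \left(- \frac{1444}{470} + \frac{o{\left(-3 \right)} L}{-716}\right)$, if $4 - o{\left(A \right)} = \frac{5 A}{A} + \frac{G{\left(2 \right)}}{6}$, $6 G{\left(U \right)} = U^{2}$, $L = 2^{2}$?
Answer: $\frac{930955184}{378585} \approx 2459.0$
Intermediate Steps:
$L = 4$
$G{\left(U \right)} = \frac{U^{2}}{6}$
$o{\left(A \right)} = - \frac{10}{9}$ ($o{\left(A \right)} = 4 - \left(\frac{5 A}{A} + \frac{\frac{1}{6} \cdot 2^{2}}{6}\right) = 4 - \left(5 + \frac{1}{6} \cdot 4 \cdot \frac{1}{6}\right) = 4 - \left(5 + \frac{2}{3} \cdot \frac{1}{6}\right) = 4 - \left(5 + \frac{1}{9}\right) = 4 - \frac{46}{9} = - \frac{10}{9}$)
$- 802 \left(- \frac{1444}{470} + \frac{o{\left(-3 \right)} L}{-716}\right) = - 802 \left(- \frac{1444}{470} + \frac{\left(- \frac{10}{9}\right) 4}{-716}\right) = - 802 \left(\left(-1444\right) \frac{1}{470} - - \frac{10}{1611}\right) = - 802 \left(- \frac{722}{235} + \frac{10}{1611}\right) = \left(-802\right) \left(- \frac{1160792}{378585}\right) = \frac{930955184}{378585}$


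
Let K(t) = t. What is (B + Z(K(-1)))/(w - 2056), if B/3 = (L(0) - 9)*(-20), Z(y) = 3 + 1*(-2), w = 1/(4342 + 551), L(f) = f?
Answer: -2647113/10060007 ≈ -0.26313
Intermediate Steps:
w = 1/4893 ≈ 0.00020437
Z(y) = 1 (Z(y) = 3 - 2 = 1)
B = 540 (B = 3*((0 - 9)*(-20)) = 3*(-9*(-20)) = 3*180 = 540)
(B + Z(K(-1)))/(w - 2056) = (540 + 1)/(1/4893 - 2056) = 541/(-10060007/4893) = 541*(-4893/10060007) = -2647113/10060007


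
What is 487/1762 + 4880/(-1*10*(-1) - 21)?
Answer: -8593203/19382 ≈ -443.36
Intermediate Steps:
487/1762 + 4880/(-1*10*(-1) - 21) = 487*(1/1762) + 4880/(-10*(-1) - 21) = 487/1762 + 4880/(10 - 21) = 487/1762 + 4880/(-11) = 487/1762 + 4880*(-1/11) = 487/1762 - 4880/11 = -8593203/19382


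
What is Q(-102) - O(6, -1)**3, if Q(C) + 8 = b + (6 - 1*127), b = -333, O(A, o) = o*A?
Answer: -246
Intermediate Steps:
O(A, o) = A*o
Q(C) = -462 (Q(C) = -8 + (-333 + (6 - 1*127)) = -8 + (-333 + (6 - 127)) = -8 + (-333 - 121) = -8 - 454 = -462)
Q(-102) - O(6, -1)**3 = -462 - (6*(-1))**3 = -462 - 1*(-6)**3 = -462 - 1*(-216) = -462 + 216 = -246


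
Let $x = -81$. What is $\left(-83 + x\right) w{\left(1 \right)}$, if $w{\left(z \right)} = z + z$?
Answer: $-328$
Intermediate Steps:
$w{\left(z \right)} = 2 z$
$\left(-83 + x\right) w{\left(1 \right)} = \left(-83 - 81\right) 2 \cdot 1 = \left(-164\right) 2 = -328$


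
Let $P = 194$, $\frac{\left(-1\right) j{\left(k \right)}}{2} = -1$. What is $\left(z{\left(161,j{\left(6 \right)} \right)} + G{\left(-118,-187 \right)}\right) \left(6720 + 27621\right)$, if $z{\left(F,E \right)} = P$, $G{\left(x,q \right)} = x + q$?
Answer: $-3811851$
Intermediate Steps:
$G{\left(x,q \right)} = q + x$
$j{\left(k \right)} = 2$ ($j{\left(k \right)} = \left(-2\right) \left(-1\right) = 2$)
$z{\left(F,E \right)} = 194$
$\left(z{\left(161,j{\left(6 \right)} \right)} + G{\left(-118,-187 \right)}\right) \left(6720 + 27621\right) = \left(194 - 305\right) \left(6720 + 27621\right) = \left(194 - 305\right) 34341 = \left(-111\right) 34341 = -3811851$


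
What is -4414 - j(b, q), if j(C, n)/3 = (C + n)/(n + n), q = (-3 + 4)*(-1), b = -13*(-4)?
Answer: -8675/2 ≈ -4337.5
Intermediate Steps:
b = 52
q = -1 (q = 1*(-1) = -1)
j(C, n) = 3*(C + n)/(2*n) (j(C, n) = 3*((C + n)/(n + n)) = 3*((C + n)/((2*n))) = 3*((C + n)*(1/(2*n))) = 3*((C + n)/(2*n)) = 3*(C + n)/(2*n))
-4414 - j(b, q) = -4414 - 3*(52 - 1)/(2*(-1)) = -4414 - 3*(-1)*51/2 = -4414 - 1*(-153/2) = -4414 + 153/2 = -8675/2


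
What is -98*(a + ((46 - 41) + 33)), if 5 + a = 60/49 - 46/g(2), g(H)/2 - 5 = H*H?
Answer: -27932/9 ≈ -3103.6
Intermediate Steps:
g(H) = 10 + 2*H² (g(H) = 10 + 2*(H*H) = 10 + 2*H²)
a = -2792/441 (a = -5 + (60/49 - 46/(10 + 2*2²)) = -5 + (60*(1/49) - 46/(10 + 2*4)) = -5 + (60/49 - 46/(10 + 8)) = -5 + (60/49 - 46/18) = -5 + (60/49 - 46*1/18) = -5 + (60/49 - 23/9) = -5 - 587/441 = -2792/441 ≈ -6.3311)
-98*(a + ((46 - 41) + 33)) = -98*(-2792/441 + ((46 - 41) + 33)) = -98*(-2792/441 + (5 + 33)) = -98*(-2792/441 + 38) = -98*13966/441 = -27932/9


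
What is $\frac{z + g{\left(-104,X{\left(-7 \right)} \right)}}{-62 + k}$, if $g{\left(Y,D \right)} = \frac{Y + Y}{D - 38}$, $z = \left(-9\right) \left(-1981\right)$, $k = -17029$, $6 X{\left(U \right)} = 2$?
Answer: $- \frac{671767}{643761} \approx -1.0435$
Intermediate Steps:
$X{\left(U \right)} = \frac{1}{3}$ ($X{\left(U \right)} = \frac{1}{6} \cdot 2 = \frac{1}{3}$)
$z = 17829$
$g{\left(Y,D \right)} = \frac{2 Y}{-38 + D}$
$\frac{z + g{\left(-104,X{\left(-7 \right)} \right)}}{-62 + k} = \frac{17829 + 2 \left(-104\right) \frac{1}{-38 + \frac{1}{3}}}{-62 - 17029} = \frac{17829 + 2 \left(-104\right) \frac{1}{- \frac{113}{3}}}{-17091} = \left(17829 + 2 \left(-104\right) \left(- \frac{3}{113}\right)\right) \left(- \frac{1}{17091}\right) = \left(17829 + \frac{624}{113}\right) \left(- \frac{1}{17091}\right) = \frac{2015301}{113} \left(- \frac{1}{17091}\right) = - \frac{671767}{643761}$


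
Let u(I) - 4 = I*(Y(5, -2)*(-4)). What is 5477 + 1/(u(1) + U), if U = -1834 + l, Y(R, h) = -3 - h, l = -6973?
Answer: 48192122/8799 ≈ 5477.0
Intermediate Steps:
u(I) = 4 + 4*I (u(I) = 4 + I*((-3 - 1*(-2))*(-4)) = 4 + I*((-3 + 2)*(-4)) = 4 + I*(-1*(-4)) = 4 + I*4 = 4 + 4*I)
U = -8807 (U = -1834 - 6973 = -8807)
5477 + 1/(u(1) + U) = 5477 + 1/((4 + 4*1) - 8807) = 5477 + 1/((4 + 4) - 8807) = 5477 + 1/(8 - 8807) = 5477 + 1/(-8799) = 5477 - 1/8799 = 48192122/8799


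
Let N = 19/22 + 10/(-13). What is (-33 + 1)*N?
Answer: -432/143 ≈ -3.0210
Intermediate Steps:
N = 27/286 (N = 19*(1/22) + 10*(-1/13) = 19/22 - 10/13 = 27/286 ≈ 0.094406)
(-33 + 1)*N = (-33 + 1)*(27/286) = -32*27/286 = -432/143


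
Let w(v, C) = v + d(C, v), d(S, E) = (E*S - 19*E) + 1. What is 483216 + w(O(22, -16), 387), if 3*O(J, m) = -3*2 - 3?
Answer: 482110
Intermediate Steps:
d(S, E) = 1 - 19*E + E*S (d(S, E) = (-19*E + E*S) + 1 = 1 - 19*E + E*S)
O(J, m) = -3 (O(J, m) = (-3*2 - 3)/3 = (-6 - 3)/3 = (1/3)*(-9) = -3)
w(v, C) = 1 - 18*v + C*v (w(v, C) = v + (1 - 19*v + v*C) = v + (1 - 19*v + C*v) = 1 - 18*v + C*v)
483216 + w(O(22, -16), 387) = 483216 + (1 - 18*(-3) + 387*(-3)) = 483216 + (1 + 54 - 1161) = 483216 - 1106 = 482110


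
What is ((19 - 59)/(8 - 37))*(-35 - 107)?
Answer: -5680/29 ≈ -195.86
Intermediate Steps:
((19 - 59)/(8 - 37))*(-35 - 107) = -40/(-29)*(-142) = -40*(-1/29)*(-142) = (40/29)*(-142) = -5680/29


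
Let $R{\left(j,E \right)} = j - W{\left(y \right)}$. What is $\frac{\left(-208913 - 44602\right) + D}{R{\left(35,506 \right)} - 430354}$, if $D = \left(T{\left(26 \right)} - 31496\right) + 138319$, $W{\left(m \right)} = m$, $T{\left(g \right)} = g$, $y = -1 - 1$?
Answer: $\frac{146666}{430317} \approx 0.34083$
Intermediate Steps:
$y = -2$
$D = 106849$ ($D = \left(26 - 31496\right) + 138319 = -31470 + 138319 = 106849$)
$R{\left(j,E \right)} = 2 + j$ ($R{\left(j,E \right)} = j - -2 = j + 2 = 2 + j$)
$\frac{\left(-208913 - 44602\right) + D}{R{\left(35,506 \right)} - 430354} = \frac{\left(-208913 - 44602\right) + 106849}{\left(2 + 35\right) - 430354} = \frac{-253515 + 106849}{37 - 430354} = - \frac{146666}{-430317} = \left(-146666\right) \left(- \frac{1}{430317}\right) = \frac{146666}{430317}$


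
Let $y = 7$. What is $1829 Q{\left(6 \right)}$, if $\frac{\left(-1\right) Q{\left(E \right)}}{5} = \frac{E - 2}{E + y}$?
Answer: $- \frac{36580}{13} \approx -2813.8$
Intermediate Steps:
$Q{\left(E \right)} = - \frac{5 \left(-2 + E\right)}{7 + E}$ ($Q{\left(E \right)} = - 5 \frac{E - 2}{E + 7} = - 5 \frac{-2 + E}{7 + E} = - \frac{5 \left(-2 + E\right)}{7 + E}$)
$1829 Q{\left(6 \right)} = 1829 \frac{5 \left(2 - 6\right)}{7 + 6} = 1829 \frac{5 \left(2 - 6\right)}{13} = 1829 \cdot 5 \cdot \frac{1}{13} \left(-4\right) = 1829 \left(- \frac{20}{13}\right) = - \frac{36580}{13}$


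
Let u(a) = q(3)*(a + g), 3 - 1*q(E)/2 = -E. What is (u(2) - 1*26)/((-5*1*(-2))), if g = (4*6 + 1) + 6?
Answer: 37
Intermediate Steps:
g = 31 (g = (24 + 1) + 6 = 25 + 6 = 31)
q(E) = 6 + 2*E (q(E) = 6 - (-2)*E = 6 + 2*E)
u(a) = 372 + 12*a (u(a) = (6 + 2*3)*(a + 31) = (6 + 6)*(31 + a) = 12*(31 + a) = 372 + 12*a)
(u(2) - 1*26)/((-5*1*(-2))) = ((372 + 12*2) - 1*26)/((-5*1*(-2))) = ((372 + 24) - 26)/((-5*(-2))) = (396 - 26)/10 = 370*(⅒) = 37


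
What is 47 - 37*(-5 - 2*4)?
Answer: 528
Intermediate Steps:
47 - 37*(-5 - 2*4) = 47 - 37*(-5 - 8) = 47 - 37*(-13) = 47 + 481 = 528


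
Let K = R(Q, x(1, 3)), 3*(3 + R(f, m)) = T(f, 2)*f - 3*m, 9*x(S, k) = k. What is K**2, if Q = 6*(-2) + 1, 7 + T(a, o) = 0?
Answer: 4489/9 ≈ 498.78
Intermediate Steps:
T(a, o) = -7 (T(a, o) = -7 + 0 = -7)
x(S, k) = k/9
Q = -11 (Q = -12 + 1 = -11)
R(f, m) = -3 - m - 7*f/3 (R(f, m) = -3 + (-7*f - 3*m)/3 = -3 + (-m - 7*f/3) = -3 - m - 7*f/3)
K = 67/3 (K = -3 - 3/9 - 7/3*(-11) = -3 - 1*1/3 + 77/3 = -3 - 1/3 + 77/3 = 67/3 ≈ 22.333)
K**2 = (67/3)**2 = 4489/9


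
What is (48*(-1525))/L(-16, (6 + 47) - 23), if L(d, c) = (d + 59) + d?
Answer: -24400/9 ≈ -2711.1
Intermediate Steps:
L(d, c) = 59 + 2*d (L(d, c) = (59 + d) + d = 59 + 2*d)
(48*(-1525))/L(-16, (6 + 47) - 23) = (48*(-1525))/(59 + 2*(-16)) = -73200/(59 - 32) = -73200/27 = -73200*1/27 = -24400/9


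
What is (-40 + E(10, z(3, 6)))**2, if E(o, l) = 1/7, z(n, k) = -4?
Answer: 77841/49 ≈ 1588.6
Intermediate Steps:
E(o, l) = 1/7
(-40 + E(10, z(3, 6)))**2 = (-40 + 1/7)**2 = (-279/7)**2 = 77841/49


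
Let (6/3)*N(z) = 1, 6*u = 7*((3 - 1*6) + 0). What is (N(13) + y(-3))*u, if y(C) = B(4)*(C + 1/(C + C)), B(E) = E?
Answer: 511/12 ≈ 42.583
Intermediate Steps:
u = -7/2 (u = (7*((3 - 1*6) + 0))/6 = (7*((3 - 6) + 0))/6 = (7*(-3 + 0))/6 = (7*(-3))/6 = (1/6)*(-21) = -7/2 ≈ -3.5000)
N(z) = 1/2 (N(z) = (1/2)*1 = 1/2)
y(C) = 2/C + 4*C (y(C) = 4*(C + 1/(C + C)) = 4*(C + 1/(2*C)) = 2/C + 4*C)
(N(13) + y(-3))*u = (1/2 + (2/(-3) + 4*(-3)))*(-7/2) = (1/2 + (2*(-1/3) - 12))*(-7/2) = (1/2 + (-2/3 - 12))*(-7/2) = (1/2 - 38/3)*(-7/2) = -73/6*(-7/2) = 511/12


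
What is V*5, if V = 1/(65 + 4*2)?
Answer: 5/73 ≈ 0.068493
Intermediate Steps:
V = 1/73 (V = 1/(65 + 8) = 1/73 ≈ 0.013699)
V*5 = (1/73)*5 = 5/73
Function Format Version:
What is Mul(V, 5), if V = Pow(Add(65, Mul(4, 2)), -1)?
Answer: Rational(5, 73) ≈ 0.068493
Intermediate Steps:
V = Rational(1, 73) (V = Pow(Add(65, 8), -1) = Pow(73, -1) = Rational(1, 73) ≈ 0.013699)
Mul(V, 5) = Mul(Rational(1, 73), 5) = Rational(5, 73)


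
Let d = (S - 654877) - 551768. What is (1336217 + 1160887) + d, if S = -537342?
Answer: 753117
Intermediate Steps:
d = -1743987 (d = (-537342 - 654877) - 551768 = -1192219 - 551768 = -1743987)
(1336217 + 1160887) + d = (1336217 + 1160887) - 1743987 = 2497104 - 1743987 = 753117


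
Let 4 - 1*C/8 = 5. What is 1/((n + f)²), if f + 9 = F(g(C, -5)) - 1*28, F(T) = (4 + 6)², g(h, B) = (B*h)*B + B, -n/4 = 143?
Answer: 1/259081 ≈ 3.8598e-6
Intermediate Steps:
C = -8 (C = 32 - 8*5 = 32 - 40 = -8)
n = -572 (n = -4*143 = -572)
g(h, B) = B + h*B² (g(h, B) = h*B² + B = B + h*B²)
F(T) = 100 (F(T) = 10² = 100)
f = 63 (f = -9 + (100 - 1*28) = -9 + (100 - 28) = -9 + 72 = 63)
1/((n + f)²) = 1/((-572 + 63)²) = 1/((-509)²) = 1/259081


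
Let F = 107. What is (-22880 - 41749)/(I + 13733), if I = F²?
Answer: -7181/2798 ≈ -2.5665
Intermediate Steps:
I = 11449 (I = 107² = 11449)
(-22880 - 41749)/(I + 13733) = (-22880 - 41749)/(11449 + 13733) = -64629/25182 = -64629*1/25182 = -7181/2798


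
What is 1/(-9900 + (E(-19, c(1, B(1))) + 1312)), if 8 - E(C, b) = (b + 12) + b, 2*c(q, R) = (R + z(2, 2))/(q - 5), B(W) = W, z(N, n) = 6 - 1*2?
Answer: -4/34363 ≈ -0.00011640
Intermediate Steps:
z(N, n) = 4 (z(N, n) = 6 - 2 = 4)
c(q, R) = (4 + R)/(2*(-5 + q)) (c(q, R) = ((R + 4)/(q - 5))/2 = ((4 + R)/(-5 + q))/2 = (4 + R)/(2*(-5 + q)))
E(C, b) = -4 - 2*b (E(C, b) = 8 - ((b + 12) + b) = 8 - ((12 + b) + b) = 8 - (12 + 2*b) = 8 + (-12 - 2*b) = -4 - 2*b)
1/(-9900 + (E(-19, c(1, B(1))) + 1312)) = 1/(-9900 + ((-4 - (4 + 1)/(-5 + 1)) + 1312)) = 1/(-9900 + ((-4 - 5/(-4)) + 1312)) = 1/(-9900 + ((-4 - (-1)*5/4) + 1312)) = 1/(-9900 + ((-4 - 2*(-5/8)) + 1312)) = 1/(-9900 + ((-4 + 5/4) + 1312)) = 1/(-9900 + (-11/4 + 1312)) = 1/(-9900 + 5237/4) = 1/(-34363/4) = -4/34363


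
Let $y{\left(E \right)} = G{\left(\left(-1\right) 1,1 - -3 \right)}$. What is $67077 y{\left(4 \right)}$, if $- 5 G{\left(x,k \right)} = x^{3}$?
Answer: $\frac{67077}{5} \approx 13415.0$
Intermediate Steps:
$G{\left(x,k \right)} = - \frac{x^{3}}{5}$
$y{\left(E \right)} = \frac{1}{5}$ ($y{\left(E \right)} = - \frac{\left(\left(-1\right) 1\right)^{3}}{5} = - \frac{\left(-1\right)^{3}}{5} = \left(- \frac{1}{5}\right) \left(-1\right) = \frac{1}{5}$)
$67077 y{\left(4 \right)} = 67077 \cdot \frac{1}{5} = \frac{67077}{5}$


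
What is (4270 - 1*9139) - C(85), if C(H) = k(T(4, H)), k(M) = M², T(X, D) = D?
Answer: -12094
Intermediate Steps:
C(H) = H²
(4270 - 1*9139) - C(85) = (4270 - 1*9139) - 1*85² = (4270 - 9139) - 1*7225 = -4869 - 7225 = -12094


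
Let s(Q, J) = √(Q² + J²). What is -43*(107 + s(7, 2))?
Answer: -4601 - 43*√53 ≈ -4914.0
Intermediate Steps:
s(Q, J) = √(J² + Q²)
-43*(107 + s(7, 2)) = -43*(107 + √(2² + 7²)) = -43*(107 + √(4 + 49)) = -43*(107 + √53) = -4601 - 43*√53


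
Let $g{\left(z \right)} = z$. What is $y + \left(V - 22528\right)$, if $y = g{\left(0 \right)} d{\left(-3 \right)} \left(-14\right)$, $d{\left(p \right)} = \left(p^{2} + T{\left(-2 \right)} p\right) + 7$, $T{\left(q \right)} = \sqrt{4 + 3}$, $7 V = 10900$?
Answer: $- \frac{146796}{7} \approx -20971.0$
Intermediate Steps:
$V = \frac{10900}{7}$ ($V = \frac{1}{7} \cdot 10900 = \frac{10900}{7} \approx 1557.1$)
$T{\left(q \right)} = \sqrt{7}$
$d{\left(p \right)} = 7 + p^{2} + p \sqrt{7}$ ($d{\left(p \right)} = \left(p^{2} + \sqrt{7} p\right) + 7 = \left(p^{2} + p \sqrt{7}\right) + 7 = 7 + p^{2} + p \sqrt{7}$)
$y = 0$ ($y = 0 \left(7 + \left(-3\right)^{2} - 3 \sqrt{7}\right) \left(-14\right) = 0 \left(7 + 9 - 3 \sqrt{7}\right) \left(-14\right) = 0 \left(16 - 3 \sqrt{7}\right) \left(-14\right) = 0 \left(-14\right) = 0$)
$y + \left(V - 22528\right) = 0 + \left(\frac{10900}{7} - 22528\right) = 0 - \frac{146796}{7} = - \frac{146796}{7}$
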